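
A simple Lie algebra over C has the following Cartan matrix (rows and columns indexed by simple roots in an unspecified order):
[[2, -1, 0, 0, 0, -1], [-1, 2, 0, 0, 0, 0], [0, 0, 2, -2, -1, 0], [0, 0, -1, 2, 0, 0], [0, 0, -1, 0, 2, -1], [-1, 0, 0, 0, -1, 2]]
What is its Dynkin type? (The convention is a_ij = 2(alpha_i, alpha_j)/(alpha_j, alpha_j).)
B_6 (so(13))

The matrix has rank 6 with 2's on the diagonal. Reading the off-diagonal entries as Dynkin edges (a single edge where a_ij = a_ji = -1; a double or triple edge where a_ij * a_ji = 2 or 3), the diagram is a chain of 6 nodes with a double edge at one end; the terminal node there is the unique short simple root (B_6). One simple-root ordering that puts it in standard form is (alpha_2, alpha_1, alpha_6, alpha_5, alpha_3, alpha_4). So the algebra is type B_6, i.e. so(13).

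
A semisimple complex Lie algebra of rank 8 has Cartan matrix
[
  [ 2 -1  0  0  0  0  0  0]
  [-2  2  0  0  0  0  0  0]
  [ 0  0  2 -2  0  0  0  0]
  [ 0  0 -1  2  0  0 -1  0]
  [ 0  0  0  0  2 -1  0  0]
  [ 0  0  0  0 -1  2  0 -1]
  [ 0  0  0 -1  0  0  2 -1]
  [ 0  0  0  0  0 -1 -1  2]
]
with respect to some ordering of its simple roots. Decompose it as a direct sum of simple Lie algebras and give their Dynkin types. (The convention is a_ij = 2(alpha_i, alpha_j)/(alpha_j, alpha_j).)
B_2 + C_6

The diagram associated to this matrix has two connected components: the simple roots {alpha_1, alpha_2} form a chain of 2 nodes with a double edge at one end; the terminal node there is the unique short simple root (B_2), and {alpha_3, alpha_4, alpha_5, alpha_6, alpha_7, alpha_8} form a chain of 6 nodes with a double edge at one end; the terminal node there is the unique long simple root (C_6). A semisimple Lie algebra decomposes uniquely as the direct sum of simple ideals, one per connected component of its Dynkin diagram, so g ≅ B_2 ⊕ C_6 (dimension 10 + 78 = 88).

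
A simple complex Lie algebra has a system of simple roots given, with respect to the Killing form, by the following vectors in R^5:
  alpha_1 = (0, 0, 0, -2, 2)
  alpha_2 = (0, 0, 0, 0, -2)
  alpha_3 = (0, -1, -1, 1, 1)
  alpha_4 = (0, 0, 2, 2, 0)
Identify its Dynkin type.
Compute the Cartan integers a_ij = 2(alpha_i, alpha_j)/(alpha_j, alpha_j); the resulting 4x4 Cartan matrix is
[[2, -2, 0, -1], [-1, 2, -1, 0], [0, -1, 2, 0], [-1, 0, 0, 2]].
The roots have two lengths (squared-length ratio 2:1); the short ones are alpha_{2,3}. The associated Dynkin diagram is a chain of 4 nodes with a double edge between the middle two (F_4), so the type is F_4.

F_4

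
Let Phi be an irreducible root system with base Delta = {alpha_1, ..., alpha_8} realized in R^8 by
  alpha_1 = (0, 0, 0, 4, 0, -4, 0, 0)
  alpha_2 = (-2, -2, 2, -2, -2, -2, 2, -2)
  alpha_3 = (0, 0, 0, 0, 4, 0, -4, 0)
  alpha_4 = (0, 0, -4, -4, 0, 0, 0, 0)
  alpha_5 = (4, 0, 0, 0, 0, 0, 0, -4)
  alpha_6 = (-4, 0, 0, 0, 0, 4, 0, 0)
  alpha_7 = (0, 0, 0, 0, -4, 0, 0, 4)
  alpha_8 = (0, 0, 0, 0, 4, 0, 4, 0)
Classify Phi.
E_8

Compute the Cartan integers a_ij = 2(alpha_i, alpha_j)/(alpha_j, alpha_j); the resulting 8x8 Cartan matrix is
[[2, 0, 0, -1, 0, -1, 0, 0], [0, 2, -1, 0, 0, 0, 0, 0], [0, -1, 2, 0, 0, 0, -1, 0], [-1, 0, 0, 2, 0, 0, 0, 0], [0, 0, 0, 0, 2, -1, -1, 0], [-1, 0, 0, 0, -1, 2, 0, 0], [0, 0, -1, 0, -1, 0, 2, -1], [0, 0, 0, 0, 0, 0, -1, 2]].
All simple roots have the same length, so the diagram is simply laced. The associated Dynkin diagram is a chain of 7 nodes with one extra node attached to the third node from one end (E_8), so the type is E_8.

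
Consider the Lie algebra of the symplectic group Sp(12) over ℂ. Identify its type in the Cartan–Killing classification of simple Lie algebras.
C6

This is sp(12), which has dimension 12(12+1)/2 = 78 and rank 12/2 = 6. In the classification of classical Lie algebras, the symplectic algebra sp(2n) has type C_n; here n = 6, so the Dynkin diagram is a chain of 6 nodes with a double edge at one end; the terminal node there is the unique long simple root (C_6). Hence the type is C_6.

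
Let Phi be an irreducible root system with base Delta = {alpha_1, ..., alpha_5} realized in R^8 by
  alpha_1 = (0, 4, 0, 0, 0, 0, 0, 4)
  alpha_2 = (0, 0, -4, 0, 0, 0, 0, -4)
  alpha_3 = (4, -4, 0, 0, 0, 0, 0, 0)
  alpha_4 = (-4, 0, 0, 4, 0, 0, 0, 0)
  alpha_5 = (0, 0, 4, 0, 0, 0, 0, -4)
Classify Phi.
D_5

Compute the Cartan integers a_ij = 2(alpha_i, alpha_j)/(alpha_j, alpha_j); the resulting 5x5 Cartan matrix is
[[2, -1, -1, 0, -1], [-1, 2, 0, 0, 0], [-1, 0, 2, -1, 0], [0, 0, -1, 2, 0], [-1, 0, 0, 0, 2]].
All simple roots have the same length, so the diagram is simply laced. The associated Dynkin diagram is a chain of 3 nodes with a fork of two nodes at one end (D_5), so the type is D_5 (the algebra so(10)).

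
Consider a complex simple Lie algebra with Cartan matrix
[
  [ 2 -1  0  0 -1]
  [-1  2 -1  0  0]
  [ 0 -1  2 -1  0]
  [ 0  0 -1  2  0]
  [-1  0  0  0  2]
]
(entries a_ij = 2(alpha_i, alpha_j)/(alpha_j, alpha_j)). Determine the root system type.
The matrix has rank 5 with 2's on the diagonal. Reading the off-diagonal entries as Dynkin edges (a single edge where a_ij = a_ji = -1; a double or triple edge where a_ij * a_ji = 2 or 3), the diagram is a chain of 5 nodes with single edges (A_5). One simple-root ordering that puts it in standard form is (alpha_5, alpha_1, alpha_2, alpha_3, alpha_4). So the algebra is type A_5, i.e. sl(6).

A5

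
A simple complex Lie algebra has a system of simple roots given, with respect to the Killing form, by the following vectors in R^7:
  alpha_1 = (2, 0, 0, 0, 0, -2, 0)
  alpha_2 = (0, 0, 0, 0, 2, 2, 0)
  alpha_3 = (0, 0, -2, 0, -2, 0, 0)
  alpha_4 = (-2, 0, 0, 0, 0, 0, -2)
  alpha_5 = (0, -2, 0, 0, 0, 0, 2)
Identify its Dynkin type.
A_5 (sl(6))

Compute the Cartan integers a_ij = 2(alpha_i, alpha_j)/(alpha_j, alpha_j); the resulting 5x5 Cartan matrix is
[[2, -1, 0, -1, 0], [-1, 2, -1, 0, 0], [0, -1, 2, 0, 0], [-1, 0, 0, 2, -1], [0, 0, 0, -1, 2]].
All simple roots have the same length, so the diagram is simply laced. The associated Dynkin diagram is a chain of 5 nodes with single edges (A_5), so the type is A_5 (the algebra sl(6)).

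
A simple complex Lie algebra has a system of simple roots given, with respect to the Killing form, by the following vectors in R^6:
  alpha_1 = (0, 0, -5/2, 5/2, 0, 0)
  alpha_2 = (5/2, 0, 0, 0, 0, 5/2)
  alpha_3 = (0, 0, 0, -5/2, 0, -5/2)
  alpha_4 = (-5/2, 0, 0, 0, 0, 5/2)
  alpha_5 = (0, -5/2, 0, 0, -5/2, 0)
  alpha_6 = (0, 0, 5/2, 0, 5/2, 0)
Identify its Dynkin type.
D6

Compute the Cartan integers a_ij = 2(alpha_i, alpha_j)/(alpha_j, alpha_j); the resulting 6x6 Cartan matrix is
[[2, 0, -1, 0, 0, -1], [0, 2, -1, 0, 0, 0], [-1, -1, 2, -1, 0, 0], [0, 0, -1, 2, 0, 0], [0, 0, 0, 0, 2, -1], [-1, 0, 0, 0, -1, 2]].
All simple roots have the same length, so the diagram is simply laced. The associated Dynkin diagram is a chain of 4 nodes with a fork of two nodes at one end (D_6), so the type is D_6 (the algebra so(12)).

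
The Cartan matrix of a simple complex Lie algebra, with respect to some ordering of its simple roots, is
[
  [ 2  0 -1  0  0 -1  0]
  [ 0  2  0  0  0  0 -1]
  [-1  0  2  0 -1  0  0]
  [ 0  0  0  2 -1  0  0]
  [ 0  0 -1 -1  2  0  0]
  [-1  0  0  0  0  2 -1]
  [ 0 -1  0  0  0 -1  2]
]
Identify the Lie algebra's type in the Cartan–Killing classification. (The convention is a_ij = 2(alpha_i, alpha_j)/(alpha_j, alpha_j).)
A7

The matrix has rank 7 with 2's on the diagonal. Reading the off-diagonal entries as Dynkin edges (a single edge where a_ij = a_ji = -1; a double or triple edge where a_ij * a_ji = 2 or 3), the diagram is a chain of 7 nodes with single edges (A_7). One simple-root ordering that puts it in standard form is (alpha_4, alpha_5, alpha_3, alpha_1, alpha_6, alpha_7, alpha_2). So the algebra is type A_7, i.e. sl(8).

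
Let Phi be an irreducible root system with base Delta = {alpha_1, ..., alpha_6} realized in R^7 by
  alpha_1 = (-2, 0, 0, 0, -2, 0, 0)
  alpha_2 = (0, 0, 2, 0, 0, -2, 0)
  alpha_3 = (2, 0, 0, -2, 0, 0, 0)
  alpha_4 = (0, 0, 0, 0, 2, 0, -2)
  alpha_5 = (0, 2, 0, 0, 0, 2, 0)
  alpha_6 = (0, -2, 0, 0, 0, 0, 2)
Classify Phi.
A6

Compute the Cartan integers a_ij = 2(alpha_i, alpha_j)/(alpha_j, alpha_j); the resulting 6x6 Cartan matrix is
[[2, 0, -1, -1, 0, 0], [0, 2, 0, 0, -1, 0], [-1, 0, 2, 0, 0, 0], [-1, 0, 0, 2, 0, -1], [0, -1, 0, 0, 2, -1], [0, 0, 0, -1, -1, 2]].
All simple roots have the same length, so the diagram is simply laced. The associated Dynkin diagram is a chain of 6 nodes with single edges (A_6), so the type is A_6 (the algebra sl(7)).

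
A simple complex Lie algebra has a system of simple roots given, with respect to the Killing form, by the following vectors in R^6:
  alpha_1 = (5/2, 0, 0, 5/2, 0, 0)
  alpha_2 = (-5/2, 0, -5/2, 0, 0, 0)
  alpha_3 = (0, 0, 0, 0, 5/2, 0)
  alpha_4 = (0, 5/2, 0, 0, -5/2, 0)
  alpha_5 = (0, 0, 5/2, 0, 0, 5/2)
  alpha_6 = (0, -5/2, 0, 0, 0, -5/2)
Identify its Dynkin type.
Compute the Cartan integers a_ij = 2(alpha_i, alpha_j)/(alpha_j, alpha_j); the resulting 6x6 Cartan matrix is
[[2, -1, 0, 0, 0, 0], [-1, 2, 0, 0, -1, 0], [0, 0, 2, -1, 0, 0], [0, 0, -2, 2, 0, -1], [0, -1, 0, 0, 2, -1], [0, 0, 0, -1, -1, 2]].
The roots have two lengths (squared-length ratio 2:1); the short ones are alpha_{3}. The associated Dynkin diagram is a chain of 6 nodes with a double edge at one end; the terminal node there is the unique short simple root (B_6), so the type is B_6 (the algebra so(13)).

B6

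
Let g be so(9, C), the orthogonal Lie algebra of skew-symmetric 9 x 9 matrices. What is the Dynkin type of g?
This is so(9) with 9 odd, which has dimension 9(9-1)/2 = 36 and rank (9-1)/2 = 4. In the classification of classical Lie algebras, the orthogonal algebra so(2n+1) in an odd number of variables has type B_n; here n = 4, so the Dynkin diagram is a chain of 4 nodes with a double edge at one end; the terminal node there is the unique short simple root (B_4). Hence the type is B_4.

B_4 (so(9))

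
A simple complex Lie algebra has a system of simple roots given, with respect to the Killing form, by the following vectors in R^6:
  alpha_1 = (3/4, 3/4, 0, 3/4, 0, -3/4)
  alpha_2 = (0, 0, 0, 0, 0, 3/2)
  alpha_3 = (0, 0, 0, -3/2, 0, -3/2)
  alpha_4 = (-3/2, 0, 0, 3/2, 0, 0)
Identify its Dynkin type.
F_4

Compute the Cartan integers a_ij = 2(alpha_i, alpha_j)/(alpha_j, alpha_j); the resulting 4x4 Cartan matrix is
[[2, -1, 0, 0], [-1, 2, -1, 0], [0, -2, 2, -1], [0, 0, -1, 2]].
The roots have two lengths (squared-length ratio 2:1); the short ones are alpha_{1,2}. The associated Dynkin diagram is a chain of 4 nodes with a double edge between the middle two (F_4), so the type is F_4.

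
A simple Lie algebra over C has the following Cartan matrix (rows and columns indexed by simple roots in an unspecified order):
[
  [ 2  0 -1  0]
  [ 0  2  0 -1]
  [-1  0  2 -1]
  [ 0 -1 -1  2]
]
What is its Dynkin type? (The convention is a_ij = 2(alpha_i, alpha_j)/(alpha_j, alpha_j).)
The matrix has rank 4 with 2's on the diagonal. Reading the off-diagonal entries as Dynkin edges (a single edge where a_ij = a_ji = -1; a double or triple edge where a_ij * a_ji = 2 or 3), the diagram is a chain of 4 nodes with single edges (A_4). One simple-root ordering that puts it in standard form is (alpha_1, alpha_3, alpha_4, alpha_2). So the algebra is type A_4, i.e. sl(5).

A_4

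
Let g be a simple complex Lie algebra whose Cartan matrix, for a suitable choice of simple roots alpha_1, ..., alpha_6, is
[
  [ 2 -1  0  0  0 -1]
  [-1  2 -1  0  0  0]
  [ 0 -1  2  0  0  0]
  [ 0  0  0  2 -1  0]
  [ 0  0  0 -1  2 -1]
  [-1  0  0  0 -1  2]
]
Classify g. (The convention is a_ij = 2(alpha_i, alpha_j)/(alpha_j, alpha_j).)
A_6 (sl(7))

The matrix has rank 6 with 2's on the diagonal. Reading the off-diagonal entries as Dynkin edges (a single edge where a_ij = a_ji = -1; a double or triple edge where a_ij * a_ji = 2 or 3), the diagram is a chain of 6 nodes with single edges (A_6). One simple-root ordering that puts it in standard form is (alpha_4, alpha_5, alpha_6, alpha_1, alpha_2, alpha_3). So the algebra is type A_6, i.e. sl(7).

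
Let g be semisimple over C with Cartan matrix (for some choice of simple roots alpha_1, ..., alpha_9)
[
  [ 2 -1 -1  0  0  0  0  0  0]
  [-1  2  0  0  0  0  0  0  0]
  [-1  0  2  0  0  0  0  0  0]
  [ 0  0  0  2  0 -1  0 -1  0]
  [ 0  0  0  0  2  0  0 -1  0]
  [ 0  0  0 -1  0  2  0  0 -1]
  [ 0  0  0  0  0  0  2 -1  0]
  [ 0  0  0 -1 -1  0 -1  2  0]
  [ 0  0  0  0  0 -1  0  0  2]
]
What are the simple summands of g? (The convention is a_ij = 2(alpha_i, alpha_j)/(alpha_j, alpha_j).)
The diagram associated to this matrix has two connected components: the simple roots {alpha_1, alpha_2, alpha_3} form a chain of 3 nodes with single edges (A_3), and {alpha_4, alpha_5, alpha_6, alpha_7, alpha_8, alpha_9} form a chain of 4 nodes with a fork of two nodes at one end (D_6). A semisimple Lie algebra decomposes uniquely as the direct sum of simple ideals, one per connected component of its Dynkin diagram, so g ≅ A_3 ⊕ D_6 (dimension 15 + 66 = 81).

A3 ⊕ D6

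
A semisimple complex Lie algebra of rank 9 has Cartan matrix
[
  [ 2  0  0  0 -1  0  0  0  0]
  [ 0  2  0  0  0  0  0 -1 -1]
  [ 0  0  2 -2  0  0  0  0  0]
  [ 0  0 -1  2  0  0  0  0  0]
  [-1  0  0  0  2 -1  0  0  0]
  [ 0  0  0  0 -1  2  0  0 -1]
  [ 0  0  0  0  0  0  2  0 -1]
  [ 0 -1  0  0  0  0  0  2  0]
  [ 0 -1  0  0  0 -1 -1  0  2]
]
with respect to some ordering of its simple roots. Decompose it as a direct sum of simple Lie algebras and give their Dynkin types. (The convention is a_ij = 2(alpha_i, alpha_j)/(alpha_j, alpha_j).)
The diagram associated to this matrix has two connected components: the simple roots {alpha_3, alpha_4} form a chain of 2 nodes with a double edge at one end; the terminal node there is the unique short simple root (B_2), and {alpha_1, alpha_2, alpha_5, alpha_6, alpha_7, alpha_8, alpha_9} form a chain of 6 nodes with one extra node attached to the third node from one end (E_7). A semisimple Lie algebra decomposes uniquely as the direct sum of simple ideals, one per connected component of its Dynkin diagram, so g ≅ B_2 ⊕ E_7 (dimension 10 + 133 = 143).

B_2 ⊕ E_7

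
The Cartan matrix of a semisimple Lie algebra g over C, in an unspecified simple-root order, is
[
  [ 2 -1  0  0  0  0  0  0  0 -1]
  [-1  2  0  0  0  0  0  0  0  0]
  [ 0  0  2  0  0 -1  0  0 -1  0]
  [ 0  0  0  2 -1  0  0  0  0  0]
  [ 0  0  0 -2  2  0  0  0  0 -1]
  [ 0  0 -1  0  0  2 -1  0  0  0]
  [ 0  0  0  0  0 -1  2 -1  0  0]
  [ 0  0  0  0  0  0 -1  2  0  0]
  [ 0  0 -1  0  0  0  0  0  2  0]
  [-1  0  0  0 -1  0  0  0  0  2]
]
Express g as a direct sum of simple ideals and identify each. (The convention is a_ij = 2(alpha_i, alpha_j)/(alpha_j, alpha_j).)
A_5 + B_5

The diagram associated to this matrix has two connected components: the simple roots {alpha_3, alpha_6, alpha_7, alpha_8, alpha_9} form a chain of 5 nodes with single edges (A_5), and {alpha_1, alpha_2, alpha_4, alpha_5, alpha_10} form a chain of 5 nodes with a double edge at one end; the terminal node there is the unique short simple root (B_5). A semisimple Lie algebra decomposes uniquely as the direct sum of simple ideals, one per connected component of its Dynkin diagram, so g ≅ A_5 ⊕ B_5 (dimension 35 + 55 = 90).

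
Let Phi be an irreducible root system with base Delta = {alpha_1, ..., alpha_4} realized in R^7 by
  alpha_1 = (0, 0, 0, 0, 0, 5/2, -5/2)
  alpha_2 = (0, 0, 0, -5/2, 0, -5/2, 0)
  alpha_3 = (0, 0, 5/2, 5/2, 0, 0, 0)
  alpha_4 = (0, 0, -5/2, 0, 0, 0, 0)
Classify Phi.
B_4 (so(9))

Compute the Cartan integers a_ij = 2(alpha_i, alpha_j)/(alpha_j, alpha_j); the resulting 4x4 Cartan matrix is
[[2, -1, 0, 0], [-1, 2, -1, 0], [0, -1, 2, -2], [0, 0, -1, 2]].
The roots have two lengths (squared-length ratio 2:1); the short ones are alpha_{4}. The associated Dynkin diagram is a chain of 4 nodes with a double edge at one end; the terminal node there is the unique short simple root (B_4), so the type is B_4 (the algebra so(9)).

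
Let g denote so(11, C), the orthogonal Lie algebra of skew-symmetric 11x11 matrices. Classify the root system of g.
This is so(11) with 11 odd, which has dimension 11(11-1)/2 = 55 and rank (11-1)/2 = 5. In the classification of classical Lie algebras, the orthogonal algebra so(2n+1) in an odd number of variables has type B_n; here n = 5, so the Dynkin diagram is a chain of 5 nodes with a double edge at one end; the terminal node there is the unique short simple root (B_5). Hence the type is B_5.

B_5 (so(11))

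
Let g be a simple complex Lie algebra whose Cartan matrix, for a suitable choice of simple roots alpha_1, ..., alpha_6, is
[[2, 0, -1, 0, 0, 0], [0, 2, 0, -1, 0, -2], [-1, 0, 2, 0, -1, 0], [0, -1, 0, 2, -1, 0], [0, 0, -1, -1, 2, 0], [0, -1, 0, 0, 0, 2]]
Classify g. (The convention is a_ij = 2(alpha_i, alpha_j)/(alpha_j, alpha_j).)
The matrix has rank 6 with 2's on the diagonal. Reading the off-diagonal entries as Dynkin edges (a single edge where a_ij = a_ji = -1; a double or triple edge where a_ij * a_ji = 2 or 3), the diagram is a chain of 6 nodes with a double edge at one end; the terminal node there is the unique short simple root (B_6). One simple-root ordering that puts it in standard form is (alpha_1, alpha_3, alpha_5, alpha_4, alpha_2, alpha_6). So the algebra is type B_6, i.e. so(13).

B_6 (so(13))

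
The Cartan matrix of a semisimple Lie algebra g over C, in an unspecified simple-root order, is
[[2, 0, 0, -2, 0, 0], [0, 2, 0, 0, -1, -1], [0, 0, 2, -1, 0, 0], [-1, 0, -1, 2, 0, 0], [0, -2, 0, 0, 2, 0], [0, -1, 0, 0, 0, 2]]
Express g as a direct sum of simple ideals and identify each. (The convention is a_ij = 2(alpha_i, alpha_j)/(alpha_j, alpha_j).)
The diagram associated to this matrix has two connected components: the simple roots {alpha_2, alpha_5, alpha_6} form a chain of 3 nodes with a double edge at one end; the terminal node there is the unique long simple root (C_3), and {alpha_1, alpha_3, alpha_4} form a chain of 3 nodes with a double edge at one end; the terminal node there is the unique long simple root (C_3). A semisimple Lie algebra decomposes uniquely as the direct sum of simple ideals, one per connected component of its Dynkin diagram, so g ≅ C_3 ⊕ C_3 (dimension 21 + 21 = 42).

C_3 + C_3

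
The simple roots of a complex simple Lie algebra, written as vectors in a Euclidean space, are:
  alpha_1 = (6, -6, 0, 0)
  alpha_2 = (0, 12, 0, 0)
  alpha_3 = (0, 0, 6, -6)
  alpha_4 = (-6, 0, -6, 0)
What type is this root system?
C_4 (sp(8))

Compute the Cartan integers a_ij = 2(alpha_i, alpha_j)/(alpha_j, alpha_j); the resulting 4x4 Cartan matrix is
[[2, -1, 0, -1], [-2, 2, 0, 0], [0, 0, 2, -1], [-1, 0, -1, 2]].
The roots have two lengths (squared-length ratio 2:1); the short ones are alpha_{1,3,4}. The associated Dynkin diagram is a chain of 4 nodes with a double edge at one end; the terminal node there is the unique long simple root (C_4), so the type is C_4 (the algebra sp(8)).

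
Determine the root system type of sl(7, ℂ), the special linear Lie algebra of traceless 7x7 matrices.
This is sl(7), which has dimension 7^2 - 1 = 48 and rank 7 - 1 = 6 (a Cartan subalgebra is the diagonal traceless matrices). In the classification of classical Lie algebras, the special linear algebra sl(n+1) has type A_n; here n = 6, so the Dynkin diagram is a chain of 6 nodes with single edges (A_6). Hence the type is A_6.

type A_6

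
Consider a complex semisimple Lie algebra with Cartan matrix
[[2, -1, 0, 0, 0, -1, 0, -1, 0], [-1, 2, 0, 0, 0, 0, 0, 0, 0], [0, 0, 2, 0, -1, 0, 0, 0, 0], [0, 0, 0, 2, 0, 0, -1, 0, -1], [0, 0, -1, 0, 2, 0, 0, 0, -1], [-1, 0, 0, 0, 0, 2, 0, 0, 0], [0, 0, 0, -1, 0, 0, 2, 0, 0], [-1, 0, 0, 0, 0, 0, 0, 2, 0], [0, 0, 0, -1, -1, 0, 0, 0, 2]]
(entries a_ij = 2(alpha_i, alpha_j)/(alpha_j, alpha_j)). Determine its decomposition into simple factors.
The diagram associated to this matrix has two connected components: the simple roots {alpha_3, alpha_4, alpha_5, alpha_7, alpha_9} form a chain of 5 nodes with single edges (A_5), and {alpha_1, alpha_2, alpha_6, alpha_8} form a chain of 2 nodes with a fork of two nodes at one end (D_4). A semisimple Lie algebra decomposes uniquely as the direct sum of simple ideals, one per connected component of its Dynkin diagram, so g ≅ A_5 ⊕ D_4 (dimension 35 + 28 = 63).

A_5 (sl(6)) ⊕ D_4 (so(8))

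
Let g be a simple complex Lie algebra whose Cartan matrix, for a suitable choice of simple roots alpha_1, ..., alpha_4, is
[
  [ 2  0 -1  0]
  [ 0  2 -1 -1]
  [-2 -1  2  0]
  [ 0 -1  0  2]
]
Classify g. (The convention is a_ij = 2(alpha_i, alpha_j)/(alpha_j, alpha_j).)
The matrix has rank 4 with 2's on the diagonal. Reading the off-diagonal entries as Dynkin edges (a single edge where a_ij = a_ji = -1; a double or triple edge where a_ij * a_ji = 2 or 3), the diagram is a chain of 4 nodes with a double edge at one end; the terminal node there is the unique short simple root (B_4). One simple-root ordering that puts it in standard form is (alpha_4, alpha_2, alpha_3, alpha_1). So the algebra is type B_4, i.e. so(9).

B4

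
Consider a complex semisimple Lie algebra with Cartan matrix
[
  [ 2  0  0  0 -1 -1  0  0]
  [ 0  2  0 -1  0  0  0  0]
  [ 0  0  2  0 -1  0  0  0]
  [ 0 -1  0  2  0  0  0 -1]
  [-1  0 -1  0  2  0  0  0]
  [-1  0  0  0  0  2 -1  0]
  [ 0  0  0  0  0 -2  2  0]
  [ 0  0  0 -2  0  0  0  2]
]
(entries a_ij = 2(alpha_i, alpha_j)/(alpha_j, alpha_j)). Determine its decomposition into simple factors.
C_3 ⊕ C_5

The diagram associated to this matrix has two connected components: the simple roots {alpha_2, alpha_4, alpha_8} form a chain of 3 nodes with a double edge at one end; the terminal node there is the unique long simple root (C_3), and {alpha_1, alpha_3, alpha_5, alpha_6, alpha_7} form a chain of 5 nodes with a double edge at one end; the terminal node there is the unique long simple root (C_5). A semisimple Lie algebra decomposes uniquely as the direct sum of simple ideals, one per connected component of its Dynkin diagram, so g ≅ C_3 ⊕ C_5 (dimension 21 + 55 = 76).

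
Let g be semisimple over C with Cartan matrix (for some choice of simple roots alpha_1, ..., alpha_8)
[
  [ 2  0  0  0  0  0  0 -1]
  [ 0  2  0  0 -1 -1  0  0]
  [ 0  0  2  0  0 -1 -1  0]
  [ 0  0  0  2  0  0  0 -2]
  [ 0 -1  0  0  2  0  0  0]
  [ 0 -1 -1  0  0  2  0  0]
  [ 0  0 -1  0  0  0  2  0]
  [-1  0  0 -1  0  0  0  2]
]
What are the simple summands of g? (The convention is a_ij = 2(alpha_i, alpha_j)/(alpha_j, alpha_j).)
A_5 ⊕ C_3

The diagram associated to this matrix has two connected components: the simple roots {alpha_2, alpha_3, alpha_5, alpha_6, alpha_7} form a chain of 5 nodes with single edges (A_5), and {alpha_1, alpha_4, alpha_8} form a chain of 3 nodes with a double edge at one end; the terminal node there is the unique long simple root (C_3). A semisimple Lie algebra decomposes uniquely as the direct sum of simple ideals, one per connected component of its Dynkin diagram, so g ≅ A_5 ⊕ C_3 (dimension 35 + 21 = 56).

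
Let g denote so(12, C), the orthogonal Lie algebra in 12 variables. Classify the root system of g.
type D_6

This is so(12) with 12 even, which has dimension 12(12-1)/2 = 66 and rank 12/2 = 6. In the classification of classical Lie algebras, the orthogonal algebra so(2n) in an even number of variables has type D_n; here n = 6, so the Dynkin diagram is a chain of 4 nodes with a fork of two nodes at one end (D_6). Hence the type is D_6.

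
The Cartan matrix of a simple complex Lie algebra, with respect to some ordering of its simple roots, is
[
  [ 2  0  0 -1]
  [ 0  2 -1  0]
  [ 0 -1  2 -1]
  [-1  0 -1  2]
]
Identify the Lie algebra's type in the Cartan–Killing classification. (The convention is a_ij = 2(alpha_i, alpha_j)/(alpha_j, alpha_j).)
The matrix has rank 4 with 2's on the diagonal. Reading the off-diagonal entries as Dynkin edges (a single edge where a_ij = a_ji = -1; a double or triple edge where a_ij * a_ji = 2 or 3), the diagram is a chain of 4 nodes with single edges (A_4). One simple-root ordering that puts it in standard form is (alpha_2, alpha_3, alpha_4, alpha_1). So the algebra is type A_4, i.e. sl(5).

A4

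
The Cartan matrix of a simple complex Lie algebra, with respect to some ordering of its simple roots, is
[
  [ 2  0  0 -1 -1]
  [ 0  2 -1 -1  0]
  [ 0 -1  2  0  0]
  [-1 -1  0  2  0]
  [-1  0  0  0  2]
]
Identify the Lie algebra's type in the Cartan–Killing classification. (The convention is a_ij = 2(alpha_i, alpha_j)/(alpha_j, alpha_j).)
The matrix has rank 5 with 2's on the diagonal. Reading the off-diagonal entries as Dynkin edges (a single edge where a_ij = a_ji = -1; a double or triple edge where a_ij * a_ji = 2 or 3), the diagram is a chain of 5 nodes with single edges (A_5). One simple-root ordering that puts it in standard form is (alpha_5, alpha_1, alpha_4, alpha_2, alpha_3). So the algebra is type A_5, i.e. sl(6).

A_5 (sl(6))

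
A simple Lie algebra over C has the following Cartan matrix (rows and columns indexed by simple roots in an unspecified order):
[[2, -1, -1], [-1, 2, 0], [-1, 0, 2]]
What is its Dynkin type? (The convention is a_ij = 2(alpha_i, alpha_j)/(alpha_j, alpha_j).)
The matrix has rank 3 with 2's on the diagonal. Reading the off-diagonal entries as Dynkin edges (a single edge where a_ij = a_ji = -1; a double or triple edge where a_ij * a_ji = 2 or 3), the diagram is a chain of 3 nodes with single edges (A_3). One simple-root ordering that puts it in standard form is (alpha_2, alpha_1, alpha_3). So the algebra is type A_3, i.e. sl(4).

type A_3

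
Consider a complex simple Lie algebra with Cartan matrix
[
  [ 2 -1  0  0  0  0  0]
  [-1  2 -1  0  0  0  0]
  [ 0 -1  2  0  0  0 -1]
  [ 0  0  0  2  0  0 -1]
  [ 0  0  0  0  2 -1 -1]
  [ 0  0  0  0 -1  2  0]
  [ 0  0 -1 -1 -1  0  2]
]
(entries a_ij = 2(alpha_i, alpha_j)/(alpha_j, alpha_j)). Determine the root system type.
The matrix has rank 7 with 2's on the diagonal. Reading the off-diagonal entries as Dynkin edges (a single edge where a_ij = a_ji = -1; a double or triple edge where a_ij * a_ji = 2 or 3), the diagram is a chain of 6 nodes with one extra node attached to the third node from one end (E_7). One simple-root ordering that puts it in standard form is (alpha_6, alpha_4, alpha_5, alpha_7, alpha_3, alpha_2, alpha_1). So the algebra is type E_7.

E_7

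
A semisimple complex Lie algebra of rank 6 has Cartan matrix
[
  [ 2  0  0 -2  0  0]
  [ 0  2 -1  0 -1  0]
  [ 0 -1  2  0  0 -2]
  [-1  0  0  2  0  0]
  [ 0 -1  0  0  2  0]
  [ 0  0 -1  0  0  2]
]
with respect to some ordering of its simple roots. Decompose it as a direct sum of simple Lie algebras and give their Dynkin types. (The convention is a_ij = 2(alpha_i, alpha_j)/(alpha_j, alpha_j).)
The diagram associated to this matrix has two connected components: the simple roots {alpha_1, alpha_4} form a chain of 2 nodes with a double edge at one end; the terminal node there is the unique short simple root (B_2), and {alpha_2, alpha_3, alpha_5, alpha_6} form a chain of 4 nodes with a double edge at one end; the terminal node there is the unique short simple root (B_4). A semisimple Lie algebra decomposes uniquely as the direct sum of simple ideals, one per connected component of its Dynkin diagram, so g ≅ B_2 ⊕ B_4 (dimension 10 + 36 = 46).

type B_2 + type B_4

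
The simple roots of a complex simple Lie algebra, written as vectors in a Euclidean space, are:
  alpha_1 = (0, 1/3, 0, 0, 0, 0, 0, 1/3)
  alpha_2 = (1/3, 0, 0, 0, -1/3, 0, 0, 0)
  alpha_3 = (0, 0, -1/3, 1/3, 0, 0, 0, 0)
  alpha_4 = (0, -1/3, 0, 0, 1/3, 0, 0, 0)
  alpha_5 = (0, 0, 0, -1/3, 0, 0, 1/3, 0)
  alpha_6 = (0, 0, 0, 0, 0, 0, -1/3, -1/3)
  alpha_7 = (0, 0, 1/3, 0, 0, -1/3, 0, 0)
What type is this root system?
Compute the Cartan integers a_ij = 2(alpha_i, alpha_j)/(alpha_j, alpha_j); the resulting 7x7 Cartan matrix is
[[2, 0, 0, -1, 0, -1, 0], [0, 2, 0, -1, 0, 0, 0], [0, 0, 2, 0, -1, 0, -1], [-1, -1, 0, 2, 0, 0, 0], [0, 0, -1, 0, 2, -1, 0], [-1, 0, 0, 0, -1, 2, 0], [0, 0, -1, 0, 0, 0, 2]].
All simple roots have the same length, so the diagram is simply laced. The associated Dynkin diagram is a chain of 7 nodes with single edges (A_7), so the type is A_7 (the algebra sl(8)).

type A_7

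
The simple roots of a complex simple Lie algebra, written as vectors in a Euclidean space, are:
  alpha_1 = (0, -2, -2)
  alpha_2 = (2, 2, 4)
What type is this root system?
type G_2

Compute the Cartan integers a_ij = 2(alpha_i, alpha_j)/(alpha_j, alpha_j); the resulting 2x2 Cartan matrix is
[[2, -1], [-3, 2]].
The roots have two lengths (squared-length ratio 3:1); the short ones are alpha_{1}. The associated Dynkin diagram is two nodes joined by a triple edge (G_2), so the type is G_2.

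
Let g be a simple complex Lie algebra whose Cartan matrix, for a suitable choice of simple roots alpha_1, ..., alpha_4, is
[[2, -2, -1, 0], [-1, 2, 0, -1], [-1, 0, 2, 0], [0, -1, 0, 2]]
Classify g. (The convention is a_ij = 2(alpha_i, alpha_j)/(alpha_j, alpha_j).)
F4

The matrix has rank 4 with 2's on the diagonal. Reading the off-diagonal entries as Dynkin edges (a single edge where a_ij = a_ji = -1; a double or triple edge where a_ij * a_ji = 2 or 3), the diagram is a chain of 4 nodes with a double edge between the middle two (F_4). One simple-root ordering that puts it in standard form is (alpha_3, alpha_1, alpha_2, alpha_4). So the algebra is type F_4.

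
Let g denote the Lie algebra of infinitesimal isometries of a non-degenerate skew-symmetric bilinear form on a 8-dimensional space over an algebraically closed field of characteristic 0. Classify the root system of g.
This is sp(8), which has dimension 8(8+1)/2 = 36 and rank 8/2 = 4. In the classification of classical Lie algebras, the symplectic algebra sp(2n) has type C_n; here n = 4, so the Dynkin diagram is a chain of 4 nodes with a double edge at one end; the terminal node there is the unique long simple root (C_4). Hence the type is C_4.

C_4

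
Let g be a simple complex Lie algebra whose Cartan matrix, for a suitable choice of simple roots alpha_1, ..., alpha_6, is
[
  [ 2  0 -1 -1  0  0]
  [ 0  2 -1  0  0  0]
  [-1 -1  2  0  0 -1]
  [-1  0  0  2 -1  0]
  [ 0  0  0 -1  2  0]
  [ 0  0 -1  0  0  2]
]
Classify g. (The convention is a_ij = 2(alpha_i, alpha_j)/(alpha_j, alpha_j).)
The matrix has rank 6 with 2's on the diagonal. Reading the off-diagonal entries as Dynkin edges (a single edge where a_ij = a_ji = -1; a double or triple edge where a_ij * a_ji = 2 or 3), the diagram is a chain of 4 nodes with a fork of two nodes at one end (D_6). One simple-root ordering that puts it in standard form is (alpha_5, alpha_4, alpha_1, alpha_3, alpha_2, alpha_6). So the algebra is type D_6, i.e. so(12).

D_6 (so(12))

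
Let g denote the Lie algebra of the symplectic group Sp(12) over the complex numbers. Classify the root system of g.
C_6 (sp(12))

This is sp(12), which has dimension 12(12+1)/2 = 78 and rank 12/2 = 6. In the classification of classical Lie algebras, the symplectic algebra sp(2n) has type C_n; here n = 6, so the Dynkin diagram is a chain of 6 nodes with a double edge at one end; the terminal node there is the unique long simple root (C_6). Hence the type is C_6.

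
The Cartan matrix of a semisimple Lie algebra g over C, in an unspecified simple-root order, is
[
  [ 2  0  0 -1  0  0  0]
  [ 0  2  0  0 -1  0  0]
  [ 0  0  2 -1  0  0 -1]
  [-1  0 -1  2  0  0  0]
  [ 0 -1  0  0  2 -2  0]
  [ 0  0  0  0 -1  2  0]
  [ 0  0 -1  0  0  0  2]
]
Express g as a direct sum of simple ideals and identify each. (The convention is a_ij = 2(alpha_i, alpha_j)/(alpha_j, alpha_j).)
The diagram associated to this matrix has two connected components: the simple roots {alpha_1, alpha_3, alpha_4, alpha_7} form a chain of 4 nodes with single edges (A_4), and {alpha_2, alpha_5, alpha_6} form a chain of 3 nodes with a double edge at one end; the terminal node there is the unique short simple root (B_3). A semisimple Lie algebra decomposes uniquely as the direct sum of simple ideals, one per connected component of its Dynkin diagram, so g ≅ A_4 ⊕ B_3 (dimension 24 + 21 = 45).

A_4 ⊕ B_3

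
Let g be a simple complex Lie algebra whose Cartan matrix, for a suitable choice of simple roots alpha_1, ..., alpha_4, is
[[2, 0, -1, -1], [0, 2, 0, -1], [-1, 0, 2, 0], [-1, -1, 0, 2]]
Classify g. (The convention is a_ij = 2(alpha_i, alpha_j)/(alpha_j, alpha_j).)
The matrix has rank 4 with 2's on the diagonal. Reading the off-diagonal entries as Dynkin edges (a single edge where a_ij = a_ji = -1; a double or triple edge where a_ij * a_ji = 2 or 3), the diagram is a chain of 4 nodes with single edges (A_4). One simple-root ordering that puts it in standard form is (alpha_2, alpha_4, alpha_1, alpha_3). So the algebra is type A_4, i.e. sl(5).

A_4 (sl(5))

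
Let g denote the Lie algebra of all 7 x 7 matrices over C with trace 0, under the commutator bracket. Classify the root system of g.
This is sl(7), which has dimension 7^2 - 1 = 48 and rank 7 - 1 = 6 (a Cartan subalgebra is the diagonal traceless matrices). In the classification of classical Lie algebras, the special linear algebra sl(n+1) has type A_n; here n = 6, so the Dynkin diagram is a chain of 6 nodes with single edges (A_6). Hence the type is A_6.

A6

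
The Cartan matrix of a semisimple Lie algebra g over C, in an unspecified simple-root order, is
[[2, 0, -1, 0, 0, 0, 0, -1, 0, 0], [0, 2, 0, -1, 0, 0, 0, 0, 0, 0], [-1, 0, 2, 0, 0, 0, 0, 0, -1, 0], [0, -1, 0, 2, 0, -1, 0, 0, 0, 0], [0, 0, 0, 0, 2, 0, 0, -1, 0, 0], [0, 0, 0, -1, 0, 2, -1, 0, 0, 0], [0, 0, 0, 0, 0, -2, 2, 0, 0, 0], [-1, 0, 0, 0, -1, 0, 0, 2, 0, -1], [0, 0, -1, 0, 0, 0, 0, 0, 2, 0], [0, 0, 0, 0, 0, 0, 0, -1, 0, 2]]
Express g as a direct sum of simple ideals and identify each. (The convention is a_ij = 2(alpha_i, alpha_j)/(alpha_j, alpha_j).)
The diagram associated to this matrix has two connected components: the simple roots {alpha_2, alpha_4, alpha_6, alpha_7} form a chain of 4 nodes with a double edge at one end; the terminal node there is the unique long simple root (C_4), and {alpha_1, alpha_3, alpha_5, alpha_8, alpha_9, alpha_10} form a chain of 4 nodes with a fork of two nodes at one end (D_6). A semisimple Lie algebra decomposes uniquely as the direct sum of simple ideals, one per connected component of its Dynkin diagram, so g ≅ C_4 ⊕ D_6 (dimension 36 + 66 = 102).

type C_4 + type D_6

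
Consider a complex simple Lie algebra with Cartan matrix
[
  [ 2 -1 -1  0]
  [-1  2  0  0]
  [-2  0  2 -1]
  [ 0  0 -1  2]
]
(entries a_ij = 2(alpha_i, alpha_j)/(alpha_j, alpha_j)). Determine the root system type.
The matrix has rank 4 with 2's on the diagonal. Reading the off-diagonal entries as Dynkin edges (a single edge where a_ij = a_ji = -1; a double or triple edge where a_ij * a_ji = 2 or 3), the diagram is a chain of 4 nodes with a double edge between the middle two (F_4). One simple-root ordering that puts it in standard form is (alpha_4, alpha_3, alpha_1, alpha_2). So the algebra is type F_4.

F4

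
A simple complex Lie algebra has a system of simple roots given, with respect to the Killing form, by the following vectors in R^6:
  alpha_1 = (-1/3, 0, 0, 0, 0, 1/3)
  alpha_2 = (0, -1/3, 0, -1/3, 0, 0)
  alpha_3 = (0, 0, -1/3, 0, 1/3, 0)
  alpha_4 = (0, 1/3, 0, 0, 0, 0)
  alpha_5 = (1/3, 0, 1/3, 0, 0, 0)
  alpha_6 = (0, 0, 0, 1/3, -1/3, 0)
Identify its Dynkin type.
Compute the Cartan integers a_ij = 2(alpha_i, alpha_j)/(alpha_j, alpha_j); the resulting 6x6 Cartan matrix is
[[2, 0, 0, 0, -1, 0], [0, 2, 0, -2, 0, -1], [0, 0, 2, 0, -1, -1], [0, -1, 0, 2, 0, 0], [-1, 0, -1, 0, 2, 0], [0, -1, -1, 0, 0, 2]].
The roots have two lengths (squared-length ratio 2:1); the short ones are alpha_{4}. The associated Dynkin diagram is a chain of 6 nodes with a double edge at one end; the terminal node there is the unique short simple root (B_6), so the type is B_6 (the algebra so(13)).

B6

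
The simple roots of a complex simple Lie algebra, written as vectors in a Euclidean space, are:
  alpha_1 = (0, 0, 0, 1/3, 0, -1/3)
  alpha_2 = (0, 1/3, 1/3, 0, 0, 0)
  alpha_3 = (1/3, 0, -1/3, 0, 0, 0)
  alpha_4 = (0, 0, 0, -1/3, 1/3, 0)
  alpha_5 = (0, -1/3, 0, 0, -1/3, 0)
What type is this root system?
type A_5

Compute the Cartan integers a_ij = 2(alpha_i, alpha_j)/(alpha_j, alpha_j); the resulting 5x5 Cartan matrix is
[[2, 0, 0, -1, 0], [0, 2, -1, 0, -1], [0, -1, 2, 0, 0], [-1, 0, 0, 2, -1], [0, -1, 0, -1, 2]].
All simple roots have the same length, so the diagram is simply laced. The associated Dynkin diagram is a chain of 5 nodes with single edges (A_5), so the type is A_5 (the algebra sl(6)).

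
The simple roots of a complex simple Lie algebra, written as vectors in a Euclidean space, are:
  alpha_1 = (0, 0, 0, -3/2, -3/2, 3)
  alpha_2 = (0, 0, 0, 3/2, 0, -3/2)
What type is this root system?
G_2

Compute the Cartan integers a_ij = 2(alpha_i, alpha_j)/(alpha_j, alpha_j); the resulting 2x2 Cartan matrix is
[[2, -3], [-1, 2]].
The roots have two lengths (squared-length ratio 3:1); the short ones are alpha_{2}. The associated Dynkin diagram is two nodes joined by a triple edge (G_2), so the type is G_2.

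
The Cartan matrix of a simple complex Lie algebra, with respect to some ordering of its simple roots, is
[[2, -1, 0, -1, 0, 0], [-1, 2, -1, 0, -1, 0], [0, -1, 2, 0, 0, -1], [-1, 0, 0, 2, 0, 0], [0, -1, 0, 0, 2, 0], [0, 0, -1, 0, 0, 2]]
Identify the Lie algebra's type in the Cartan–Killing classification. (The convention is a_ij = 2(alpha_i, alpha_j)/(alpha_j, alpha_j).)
The matrix has rank 6 with 2's on the diagonal. Reading the off-diagonal entries as Dynkin edges (a single edge where a_ij = a_ji = -1; a double or triple edge where a_ij * a_ji = 2 or 3), the diagram is a chain of 5 nodes with one extra node attached to the third node from one end (E_6). One simple-root ordering that puts it in standard form is (alpha_6, alpha_5, alpha_3, alpha_2, alpha_1, alpha_4). So the algebra is type E_6.

E_6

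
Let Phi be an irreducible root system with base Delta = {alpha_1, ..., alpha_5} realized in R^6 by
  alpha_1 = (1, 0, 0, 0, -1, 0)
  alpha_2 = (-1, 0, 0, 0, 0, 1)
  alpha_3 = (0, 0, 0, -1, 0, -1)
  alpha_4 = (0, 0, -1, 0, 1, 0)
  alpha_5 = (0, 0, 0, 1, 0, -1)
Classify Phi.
Compute the Cartan integers a_ij = 2(alpha_i, alpha_j)/(alpha_j, alpha_j); the resulting 5x5 Cartan matrix is
[[2, -1, 0, -1, 0], [-1, 2, -1, 0, -1], [0, -1, 2, 0, 0], [-1, 0, 0, 2, 0], [0, -1, 0, 0, 2]].
All simple roots have the same length, so the diagram is simply laced. The associated Dynkin diagram is a chain of 3 nodes with a fork of two nodes at one end (D_5), so the type is D_5 (the algebra so(10)).

D_5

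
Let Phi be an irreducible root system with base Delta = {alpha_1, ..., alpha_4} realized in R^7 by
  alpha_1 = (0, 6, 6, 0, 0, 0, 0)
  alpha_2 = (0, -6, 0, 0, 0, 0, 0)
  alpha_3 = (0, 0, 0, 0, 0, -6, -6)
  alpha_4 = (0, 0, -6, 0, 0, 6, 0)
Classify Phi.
B_4

Compute the Cartan integers a_ij = 2(alpha_i, alpha_j)/(alpha_j, alpha_j); the resulting 4x4 Cartan matrix is
[[2, -2, 0, -1], [-1, 2, 0, 0], [0, 0, 2, -1], [-1, 0, -1, 2]].
The roots have two lengths (squared-length ratio 2:1); the short ones are alpha_{2}. The associated Dynkin diagram is a chain of 4 nodes with a double edge at one end; the terminal node there is the unique short simple root (B_4), so the type is B_4 (the algebra so(9)).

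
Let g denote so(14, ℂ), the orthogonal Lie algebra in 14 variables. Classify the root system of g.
type D_7

This is so(14) with 14 even, which has dimension 14(14-1)/2 = 91 and rank 14/2 = 7. In the classification of classical Lie algebras, the orthogonal algebra so(2n) in an even number of variables has type D_n; here n = 7, so the Dynkin diagram is a chain of 5 nodes with a fork of two nodes at one end (D_7). Hence the type is D_7.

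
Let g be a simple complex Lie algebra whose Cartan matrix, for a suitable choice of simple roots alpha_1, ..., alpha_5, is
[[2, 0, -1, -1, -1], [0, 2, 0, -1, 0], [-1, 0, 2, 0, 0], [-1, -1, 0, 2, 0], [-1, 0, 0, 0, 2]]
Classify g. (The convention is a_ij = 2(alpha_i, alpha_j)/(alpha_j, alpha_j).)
The matrix has rank 5 with 2's on the diagonal. Reading the off-diagonal entries as Dynkin edges (a single edge where a_ij = a_ji = -1; a double or triple edge where a_ij * a_ji = 2 or 3), the diagram is a chain of 3 nodes with a fork of two nodes at one end (D_5). One simple-root ordering that puts it in standard form is (alpha_2, alpha_4, alpha_1, alpha_5, alpha_3). So the algebra is type D_5, i.e. so(10).

D_5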